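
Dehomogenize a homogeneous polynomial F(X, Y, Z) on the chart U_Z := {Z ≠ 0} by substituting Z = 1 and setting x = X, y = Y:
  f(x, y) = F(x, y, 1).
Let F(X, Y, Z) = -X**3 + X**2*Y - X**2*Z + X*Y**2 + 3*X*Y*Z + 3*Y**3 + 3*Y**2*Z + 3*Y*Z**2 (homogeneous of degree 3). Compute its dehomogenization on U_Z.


f(x, y) = -x**3 + x**2*y - x**2 + x*y**2 + 3*x*y + 3*y**3 + 3*y**2 + 3*y

On U_Z we set Z = 1. Each monomial c·X^i·Y^j·Z^k in F becomes c·x^i·y^j·1^k = c·x^i·y^j.
Substituting Z = 1: F(X, Y, 1) = -x**3 + x**2*y - x**2 + x*y**2 + 3*x*y + 3*y**3 + 3*y**2 + 3*y.
Note: deg(f) ≤ deg(F) = 3; strict inequality happens when F is divisible by Z (lost terms).


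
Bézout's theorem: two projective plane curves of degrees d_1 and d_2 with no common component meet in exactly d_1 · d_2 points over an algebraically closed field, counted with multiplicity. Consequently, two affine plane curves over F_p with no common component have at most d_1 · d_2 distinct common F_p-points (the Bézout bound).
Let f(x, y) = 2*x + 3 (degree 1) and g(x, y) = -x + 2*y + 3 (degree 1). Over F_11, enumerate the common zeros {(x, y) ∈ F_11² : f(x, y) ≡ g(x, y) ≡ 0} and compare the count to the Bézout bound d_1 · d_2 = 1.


Common zeros: {(4, 6)}; count = 1; Bézout bound = 1.

deg(f) = 1, deg(g) = 1, so Bézout bound = 1.
Scan x ∈ F_11. For each x, list the y ∈ F_11 with f(x, y) ≡ 0 and those with g(x, y) ≡ 0 (mod 11); the common zeros in that column are the intersection.
  x = 0: f ≡ 0 at y ∈ ∅; g ≡ 0 at y ∈ {4}; common: ∅.
  x = 1: f ≡ 0 at y ∈ ∅; g ≡ 0 at y ∈ {10}; common: ∅.
  x = 2: f ≡ 0 at y ∈ ∅; g ≡ 0 at y ∈ {5}; common: ∅.
  x = 3: f ≡ 0 at y ∈ ∅; g ≡ 0 at y ∈ {0}; common: ∅.
  x = 4: f ≡ 0 at y ∈ {0, 1, 2, 3, 4, 5, 6, 7, 8, 9, 10}; g ≡ 0 at y ∈ {6}; common: {6}.
  x = 5: f ≡ 0 at y ∈ ∅; g ≡ 0 at y ∈ {1}; common: ∅.
  x = 6: f ≡ 0 at y ∈ ∅; g ≡ 0 at y ∈ {7}; common: ∅.
  x = 7: f ≡ 0 at y ∈ ∅; g ≡ 0 at y ∈ {2}; common: ∅.
  x = 8: f ≡ 0 at y ∈ ∅; g ≡ 0 at y ∈ {8}; common: ∅.
  x = 9: f ≡ 0 at y ∈ ∅; g ≡ 0 at y ∈ {3}; common: ∅.
  x = 10: f ≡ 0 at y ∈ ∅; g ≡ 0 at y ∈ {9}; common: ∅.
Collecting: common zeros = {(4, 6)}, so the count is 1.
Comparison with the Bézout bound: 1 ≤ 1 = deg(f)·deg(g), as expected for curves with no common component (the bound is attained).


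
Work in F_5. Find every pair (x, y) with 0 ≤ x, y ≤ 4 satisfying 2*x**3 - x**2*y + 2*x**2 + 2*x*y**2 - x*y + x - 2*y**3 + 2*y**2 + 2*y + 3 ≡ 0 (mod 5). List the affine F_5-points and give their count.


Affine F_5-points: {(0, 1), (0, 4), (1, 1), (1, 3), (4, 2)}; count = 5.

For each of the 25 pairs (x, y) ∈ F_5², evaluate f(x, y) mod 5. Record the zeros.
  x = 0: [0↦3, 1↦0, 2↦4, 3↦3, 4↦0]  zeros at y ∈ {1, 4}
  x = 1: [0↦3, 1↦0, 2↦3, 3↦0, 4↦4]  zeros at y ∈ {1, 3}
  x = 2: [0↦4, 1↦4, 2↦4, 3↦2, 4↦1]  zeros at y ∈ ∅
  x = 3: [0↦3, 1↦4, 2↦4, 3↦1, 4↦3]  zeros at y ∈ ∅
  x = 4: [0↦2, 1↦2, 2↦0, 3↦4, 4↦2]  zeros at y ∈ {2}
Collecting zeros: affine points = {(0, 1), (0, 4), (1, 1), (1, 3), (4, 2)}.
Total count |C(F_5)_aff| = 5.


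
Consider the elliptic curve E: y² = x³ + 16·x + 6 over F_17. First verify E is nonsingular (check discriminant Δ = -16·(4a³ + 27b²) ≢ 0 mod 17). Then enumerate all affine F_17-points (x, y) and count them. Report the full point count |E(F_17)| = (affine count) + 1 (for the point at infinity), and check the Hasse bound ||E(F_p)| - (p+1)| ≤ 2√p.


Affine points = {(3, 8), (3, 9), (4, 7), (4, 10), (7, 6), (7, 11), (8, 0), (11, 0), (14, 4), (14, 13), (15, 0)}; affine count = 11; |E(F_17)| = 12.

Discriminant check: Δ ∝ 4a³ + 27b² = 4·16³ + 27·6² = 4·4096 + 27·36 ≡ 16 (mod 17). Nonzero ⇒ E is nonsingular.
For each x ∈ F_17, compute rhs = x³ + 16·x + 6 mod 17, then count y ∈ F_17 with y² ≡ rhs.
  x = 0: rhs = 6, matching y values: none (0 points).
  x = 1: rhs = 6, matching y values: none (0 points).
  x = 2: rhs = 12, matching y values: none (0 points).
  x = 3: rhs = 13, matching y values: 8, 9 (2 points).
  x = 4: rhs = 15, matching y values: 7, 10 (2 points).
  x = 5: rhs = 7, matching y values: none (0 points).
  x = 6: rhs = 12, matching y values: none (0 points).
  x = 7: rhs = 2, matching y values: 6, 11 (2 points).
  x = 8: rhs = 0, matching y values: 0 (1 points).
  x = 9: rhs = 12, matching y values: none (0 points).
  x = 10: rhs = 10, matching y values: none (0 points).
  x = 11: rhs = 0, matching y values: 0 (1 points).
  x = 12: rhs = 5, matching y values: none (0 points).
  x = 13: rhs = 14, matching y values: none (0 points).
  x = 14: rhs = 16, matching y values: 4, 13 (2 points).
  x = 15: rhs = 0, matching y values: 0 (1 points).
  x = 16: rhs = 6, matching y values: none (0 points).
Total affine count: 11.
Full point count |E(F_17)| = 11 + 1 = 12.
Hasse bound: |12 − (17+1)| = |-6| = 6 ≤ 2√17 ≈ 8.2462 ✓.


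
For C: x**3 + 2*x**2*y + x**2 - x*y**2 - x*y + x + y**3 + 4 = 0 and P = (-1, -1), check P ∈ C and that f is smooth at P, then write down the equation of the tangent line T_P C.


Tangent line at P: 6*x + 4*y + 10 = 0.

Step 1: f(-1, -1) = 0, so P lies on C.
Step 2: partial derivatives
  f_x(x, y) = 3*x**2 + 4*x*y + 2*x - y**2 - y + 1, f_y(x, y) = 2*x**2 - 2*x*y - x + 3*y**2.
  f_x(P) = 6, f_y(P) = 4 (gradient nonzero, so P is smooth).
Step 3: tangent line at P: 6·(x − -1) + 4·(y − -1) = 0.
Expanding: 6*x + 4*y + 10 = 0.


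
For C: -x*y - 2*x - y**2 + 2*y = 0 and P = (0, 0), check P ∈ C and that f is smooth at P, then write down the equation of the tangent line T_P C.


Tangent line at P: -2*x + 2*y = 0.

Step 1: f(0, 0) = 0, so P lies on C.
Step 2: partial derivatives
  f_x(x, y) = -y - 2, f_y(x, y) = -x - 2*y + 2.
  f_x(P) = -2, f_y(P) = 2 (gradient nonzero, so P is smooth).
Step 3: tangent line at P: -2·(x − 0) + 2·(y − 0) = 0.
Expanding: -2*x + 2*y = 0.


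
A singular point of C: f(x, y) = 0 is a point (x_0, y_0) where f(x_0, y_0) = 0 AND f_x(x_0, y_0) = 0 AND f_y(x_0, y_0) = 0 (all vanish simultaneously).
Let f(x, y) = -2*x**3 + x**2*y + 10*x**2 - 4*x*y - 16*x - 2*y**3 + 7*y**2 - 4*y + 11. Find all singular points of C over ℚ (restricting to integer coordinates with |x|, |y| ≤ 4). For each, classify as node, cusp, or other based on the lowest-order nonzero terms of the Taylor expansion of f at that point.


Singular points: {(2, 1)}; classification: node.

Compute partial derivatives:
  f_x = -6*x**2 + 2*x*y + 20*x - 4*y - 16.
  f_y = x**2 - 4*x - 6*y**2 + 14*y - 4.
Scan x_0 ∈ {−4, ..., 4}. For each x_0, f_y(x_0, y) is a polynomial in y; find its integer roots y ∈ {−4, ..., 4}, then test f_x and f at those candidates.
  x = -4: f_y(-4, y) = -6*y**2 + 14*y + 28; no integer root y with |y| ≤ 4.
  x = -3: f_y(-3, y) = -6*y**2 + 14*y + 17; no integer root y with |y| ≤ 4.
  x = -2: f_y(-2, y) = -6*y**2 + 14*y + 8; no integer root y with |y| ≤ 4.
  x = -1: f_y(-1, y) = -6*y**2 + 14*y + 1; no integer root y with |y| ≤ 4.
  x = 0: f_y(0, y) = -6*y**2 + 14*y - 4; vanishes at y ∈ {2}. (0, 2): f_x = -24 ≠ 0.
  x = 1: f_y(1, y) = -6*y**2 + 14*y - 7; no integer root y with |y| ≤ 4.
  x = 2: f_y(2, y) = -6*y**2 + 14*y - 8; vanishes at y ∈ {1}. (2, 1): f_x = 0, f = 0 — SINGULAR.
  x = 3: f_y(3, y) = -6*y**2 + 14*y - 7; no integer root y with |y| ≤ 4.
  x = 4: f_y(4, y) = -6*y**2 + 14*y - 4; vanishes at y ∈ {2}. (4, 2): f_x = -24 ≠ 0.
Only singular point on the grid: (2, 1).
Classify: substitute x = 2 + u, y = 1 + v and expand: f = -2*u**3 + u**2*v - u**2 - 2*v**3 + v**2.
No constant or linear terms (consistent with a singular point). Quadratic part: -u**2 + v**2. Cubic part: -2*u**3 + u**2*v - 2*v**3.
The quadratic part v**2 - u**2 = (v − u)(v + u) splits into two distinct linear factors, so there are two distinct tangent lines y − 1 = ±(x − 2) — this is a node (ordinary double point).
Classification: node.


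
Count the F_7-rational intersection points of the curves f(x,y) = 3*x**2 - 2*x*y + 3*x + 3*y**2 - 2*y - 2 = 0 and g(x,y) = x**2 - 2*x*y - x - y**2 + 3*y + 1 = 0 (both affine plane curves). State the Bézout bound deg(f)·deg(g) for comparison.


Common zeros: ∅; count = 0; Bézout bound = 4.

deg(f) = 2, deg(g) = 2, so Bézout bound = 4.
Scan x ∈ F_7. For each x, list the y ∈ F_7 with f(x, y) ≡ 0 and those with g(x, y) ≡ 0 (mod 7); the common zeros in that column are the intersection.
  x = 0: f ≡ 0 at y ∈ {5}; g ≡ 0 at y ∈ ∅; common: ∅.
  x = 1: f ≡ 0 at y ∈ ∅; g ≡ 0 at y ∈ ∅; common: ∅.
  x = 2: f ≡ 0 at y ∈ ∅; g ≡ 0 at y ∈ ∅; common: ∅.
  x = 3: f ≡ 0 at y ∈ ∅; g ≡ 0 at y ∈ {0, 4}; common: ∅.
  x = 4: f ≡ 0 at y ∈ ∅; g ≡ 0 at y ∈ {1}; common: ∅.
  x = 5: f ≡ 0 at y ∈ ∅; g ≡ 0 at y ∈ {0}; common: ∅.
  x = 6: f ≡ 0 at y ∈ ∅; g ≡ 0 at y ∈ {1, 4}; common: ∅.
Collecting: common zeros = ∅, so the count is 0.
Comparison with the Bézout bound: 0 ≤ 4 = deg(f)·deg(g), as expected for curves with no common component (the affine F_7-count falls short of the bound because intersections may lie at infinity, over extension fields, or carry multiplicity).


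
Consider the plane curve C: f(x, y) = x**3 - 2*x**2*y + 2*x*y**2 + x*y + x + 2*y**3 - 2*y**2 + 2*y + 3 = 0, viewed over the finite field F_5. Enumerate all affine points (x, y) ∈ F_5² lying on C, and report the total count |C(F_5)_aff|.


Affine F_5-points: {(0, 1), (0, 2), (0, 3), (1, 0)}; count = 4.

For each of the 25 pairs (x, y) ∈ F_5², evaluate f(x, y) mod 5. Record the zeros.
  x = 0: [0↦3, 1↦0, 2↦0, 3↦0, 4↦2]  zeros at y ∈ {1, 2, 3}
  x = 1: [0↦0, 1↦3, 2↦3, 3↦2, 4↦2]  zeros at y ∈ {0}
  x = 2: [0↦3, 1↦3, 2↦4, 3↦3, 4↦2]  zeros at y ∈ ∅
  x = 3: [0↦3, 1↦1, 2↦4, 3↦4, 4↦3]  zeros at y ∈ ∅
  x = 4: [0↦1, 1↦3, 2↦4, 3↦1, 4↦1]  zeros at y ∈ ∅
Collecting zeros: affine points = {(0, 1), (0, 2), (0, 3), (1, 0)}.
Total count |C(F_5)_aff| = 4.


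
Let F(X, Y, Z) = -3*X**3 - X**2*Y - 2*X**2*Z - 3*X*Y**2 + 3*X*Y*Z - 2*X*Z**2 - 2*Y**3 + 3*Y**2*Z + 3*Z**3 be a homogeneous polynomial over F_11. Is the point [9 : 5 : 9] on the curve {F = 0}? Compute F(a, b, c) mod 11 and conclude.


F(9,5,9) ≡ 9 (mod 11); P is NOT on the curve.

Evaluate F(9, 5, 9) term-by-term (mod 11).
  -3*X**3 ↦ -3·729·1·1 = -2187
  -X**2*Y ↦ -1·81·5·1 = -405
  -2*X**2*Z ↦ -2·81·1·9 = -1458
  -3*X*Y**2 ↦ -3·9·25·1 = -675
  3*X*Y*Z ↦ 3·9·5·9 = 1215
  -2*X*Z**2 ↦ -2·9·1·81 = -1458
  -2*Y**3 ↦ -2·1·125·1 = -250
  3*Y**2*Z ↦ 3·1·25·9 = 675
  3*Z**3 ↦ 3·1·1·729 = 2187
Sum: F(9, 5, 9) = (-2187) + (-405) + (-1458) + (-675) + (1215) + (-1458) + (-250) + (675) + (2187) = -2356.
Reducing mod 11: -2356 ≡ 9 (mod 11).
Since F(a, b, c) ≡ 9 ≠ 0 (mod 11), P does NOT lie on the curve.


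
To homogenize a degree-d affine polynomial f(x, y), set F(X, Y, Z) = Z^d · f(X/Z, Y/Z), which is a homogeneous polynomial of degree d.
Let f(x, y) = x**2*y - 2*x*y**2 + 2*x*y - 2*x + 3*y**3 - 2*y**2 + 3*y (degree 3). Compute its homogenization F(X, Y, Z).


F(X, Y, Z) = X**2*Y - 2*X*Y**2 + 2*X*Y*Z - 2*X*Z**2 + 3*Y**3 - 2*Y**2*Z + 3*Y*Z**2

deg(f) = 3.
Substitute x = X/Z, y = Y/Z into f, then multiply by Z^3.
  monomial 1·x^2·y^1 ↦ 1·X^2·Y^1·Z^0.
  monomial -2·x^1·y^2 ↦ -2·X^1·Y^2·Z^0.
  monomial 2·x^1·y^1 ↦ 2·X^1·Y^1·Z^1.
  monomial -2·x^1·y^0 ↦ -2·X^1·Y^0·Z^2.
  monomial 3·x^0·y^3 ↦ 3·X^0·Y^3·Z^0.
  monomial -2·x^0·y^2 ↦ -2·X^0·Y^2·Z^1.
  monomial 3·x^0·y^1 ↦ 3·X^0·Y^1·Z^2.
Collecting: F(X, Y, Z) = X**2*Y - 2*X*Y**2 + 2*X*Y*Z - 2*X*Z**2 + 3*Y**3 - 2*Y**2*Z + 3*Y*Z**2.


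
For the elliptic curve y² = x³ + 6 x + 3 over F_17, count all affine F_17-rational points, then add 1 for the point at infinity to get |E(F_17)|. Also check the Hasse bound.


Affine points = {(6, 0), (8, 6), (8, 11), (9, 2), (9, 15), (10, 3), (10, 14), (12, 1), (12, 16), (13, 0), (14, 3), (14, 14), (15, 0), (16, 8), (16, 9)}; affine count = 15; |E(F_17)| = 16.

Discriminant check: Δ ∝ 4a³ + 27b² = 4·6³ + 27·3² = 4·216 + 27·9 ≡ 2 (mod 17). Nonzero ⇒ E is nonsingular.
For each x ∈ F_17, compute rhs = x³ + 6·x + 3 mod 17, then count y ∈ F_17 with y² ≡ rhs.
  x = 0: rhs = 3, matching y values: none (0 points).
  x = 1: rhs = 10, matching y values: none (0 points).
  x = 2: rhs = 6, matching y values: none (0 points).
  x = 3: rhs = 14, matching y values: none (0 points).
  x = 4: rhs = 6, matching y values: none (0 points).
  x = 5: rhs = 5, matching y values: none (0 points).
  x = 6: rhs = 0, matching y values: 0 (1 points).
  x = 7: rhs = 14, matching y values: none (0 points).
  x = 8: rhs = 2, matching y values: 6, 11 (2 points).
  x = 9: rhs = 4, matching y values: 2, 15 (2 points).
  x = 10: rhs = 9, matching y values: 3, 14 (2 points).
  x = 11: rhs = 6, matching y values: none (0 points).
  x = 12: rhs = 1, matching y values: 1, 16 (2 points).
  x = 13: rhs = 0, matching y values: 0 (1 points).
  x = 14: rhs = 9, matching y values: 3, 14 (2 points).
  x = 15: rhs = 0, matching y values: 0 (1 points).
  x = 16: rhs = 13, matching y values: 8, 9 (2 points).
Total affine count: 15.
Full point count |E(F_17)| = 15 + 1 = 16.
Hasse bound: |16 − (17+1)| = |-2| = 2 ≤ 2√17 ≈ 8.2462 ✓.


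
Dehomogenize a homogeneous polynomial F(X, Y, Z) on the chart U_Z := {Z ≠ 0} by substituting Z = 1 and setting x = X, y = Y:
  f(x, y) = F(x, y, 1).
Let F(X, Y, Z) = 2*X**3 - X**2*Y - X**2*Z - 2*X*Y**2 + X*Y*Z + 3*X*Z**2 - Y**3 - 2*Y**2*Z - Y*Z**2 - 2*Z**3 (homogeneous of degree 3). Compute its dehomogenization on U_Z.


f(x, y) = 2*x**3 - x**2*y - x**2 - 2*x*y**2 + x*y + 3*x - y**3 - 2*y**2 - y - 2

On U_Z we set Z = 1. Each monomial c·X^i·Y^j·Z^k in F becomes c·x^i·y^j·1^k = c·x^i·y^j.
Substituting Z = 1: F(X, Y, 1) = 2*x**3 - x**2*y - x**2 - 2*x*y**2 + x*y + 3*x - y**3 - 2*y**2 - y - 2.
Note: deg(f) ≤ deg(F) = 3; strict inequality happens when F is divisible by Z (lost terms).


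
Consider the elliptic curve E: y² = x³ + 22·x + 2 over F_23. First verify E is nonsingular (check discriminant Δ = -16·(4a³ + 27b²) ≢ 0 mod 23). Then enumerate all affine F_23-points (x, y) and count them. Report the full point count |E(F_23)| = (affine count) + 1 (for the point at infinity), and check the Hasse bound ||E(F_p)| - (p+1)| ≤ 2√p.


Affine points = {(0, 5), (0, 18), (1, 5), (1, 18), (2, 10), (2, 13), (3, 7), (3, 16), (4, 4), (4, 19), (7, 4), (7, 19), (8, 0), (9, 3), (9, 20), (10, 7), (10, 16), (12, 4), (12, 19), (13, 1), (13, 22), (14, 8), (14, 15), (15, 2), (15, 21), (20, 1), (20, 22), (22, 5), (22, 18)}; affine count = 29; |E(F_23)| = 30.

Discriminant check: Δ ∝ 4a³ + 27b² = 4·22³ + 27·2² = 4·10648 + 27·4 ≡ 12 (mod 23). Nonzero ⇒ E is nonsingular.
For each x ∈ F_23, compute rhs = x³ + 22·x + 2 mod 23, then count y ∈ F_23 with y² ≡ rhs.
  x = 0: rhs = 2, matching y values: 5, 18 (2 points).
  x = 1: rhs = 2, matching y values: 5, 18 (2 points).
  x = 2: rhs = 8, matching y values: 10, 13 (2 points).
  x = 3: rhs = 3, matching y values: 7, 16 (2 points).
  x = 4: rhs = 16, matching y values: 4, 19 (2 points).
  x = 5: rhs = 7, matching y values: none (0 points).
  x = 6: rhs = 5, matching y values: none (0 points).
  x = 7: rhs = 16, matching y values: 4, 19 (2 points).
  x = 8: rhs = 0, matching y values: 0 (1 points).
  x = 9: rhs = 9, matching y values: 3, 20 (2 points).
  x = 10: rhs = 3, matching y values: 7, 16 (2 points).
  x = 11: rhs = 11, matching y values: none (0 points).
  x = 12: rhs = 16, matching y values: 4, 19 (2 points).
  x = 13: rhs = 1, matching y values: 1, 22 (2 points).
  x = 14: rhs = 18, matching y values: 8, 15 (2 points).
  x = 15: rhs = 4, matching y values: 2, 21 (2 points).
  x = 16: rhs = 11, matching y values: none (0 points).
  x = 17: rhs = 22, matching y values: none (0 points).
  x = 18: rhs = 20, matching y values: none (0 points).
  x = 19: rhs = 11, matching y values: none (0 points).
  x = 20: rhs = 1, matching y values: 1, 22 (2 points).
  x = 21: rhs = 19, matching y values: none (0 points).
  x = 22: rhs = 2, matching y values: 5, 18 (2 points).
Total affine count: 29.
Full point count |E(F_23)| = 29 + 1 = 30.
Hasse bound: |30 − (23+1)| = |6| = 6 ≤ 2√23 ≈ 9.5917 ✓.


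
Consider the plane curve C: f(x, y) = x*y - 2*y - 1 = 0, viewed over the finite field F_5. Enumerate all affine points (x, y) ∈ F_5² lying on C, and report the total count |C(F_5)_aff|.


Affine F_5-points: {(0, 2), (1, 4), (3, 1), (4, 3)}; count = 4.

For each of the 25 pairs (x, y) ∈ F_5², evaluate f(x, y) mod 5. Record the zeros.
  x = 0: [0↦4, 1↦2, 2↦0, 3↦3, 4↦1]  zeros at y ∈ {2}
  x = 1: [0↦4, 1↦3, 2↦2, 3↦1, 4↦0]  zeros at y ∈ {4}
  x = 2: [0↦4, 1↦4, 2↦4, 3↦4, 4↦4]  zeros at y ∈ ∅
  x = 3: [0↦4, 1↦0, 2↦1, 3↦2, 4↦3]  zeros at y ∈ {1}
  x = 4: [0↦4, 1↦1, 2↦3, 3↦0, 4↦2]  zeros at y ∈ {3}
Collecting zeros: affine points = {(0, 2), (1, 4), (3, 1), (4, 3)}.
Total count |C(F_5)_aff| = 4.


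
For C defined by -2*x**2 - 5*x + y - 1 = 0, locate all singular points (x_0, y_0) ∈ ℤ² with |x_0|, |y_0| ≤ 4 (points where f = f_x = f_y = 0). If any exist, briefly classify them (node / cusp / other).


No singular points in the scanned grid; C is smooth there.

Compute partial derivatives:
  f_x = -4*x - 5.
  f_y = 1.
f_y = 1 is a nonzero constant, so f_y never vanishes: no point (x, y) can satisfy f = f_x = f_y = 0. In particular no (x, y) ∈ {−4, ..., 4}² is singular; the curve is smooth.


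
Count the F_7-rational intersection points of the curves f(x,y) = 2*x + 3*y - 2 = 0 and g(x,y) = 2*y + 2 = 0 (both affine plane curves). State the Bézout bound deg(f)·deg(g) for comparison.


Common zeros: {(6, 6)}; count = 1; Bézout bound = 1.

deg(f) = 1, deg(g) = 1, so Bézout bound = 1.
Scan x ∈ F_7. For each x, list the y ∈ F_7 with f(x, y) ≡ 0 and those with g(x, y) ≡ 0 (mod 7); the common zeros in that column are the intersection.
  x = 0: f ≡ 0 at y ∈ {3}; g ≡ 0 at y ∈ {6}; common: ∅.
  x = 1: f ≡ 0 at y ∈ {0}; g ≡ 0 at y ∈ {6}; common: ∅.
  x = 2: f ≡ 0 at y ∈ {4}; g ≡ 0 at y ∈ {6}; common: ∅.
  x = 3: f ≡ 0 at y ∈ {1}; g ≡ 0 at y ∈ {6}; common: ∅.
  x = 4: f ≡ 0 at y ∈ {5}; g ≡ 0 at y ∈ {6}; common: ∅.
  x = 5: f ≡ 0 at y ∈ {2}; g ≡ 0 at y ∈ {6}; common: ∅.
  x = 6: f ≡ 0 at y ∈ {6}; g ≡ 0 at y ∈ {6}; common: {6}.
Collecting: common zeros = {(6, 6)}, so the count is 1.
Comparison with the Bézout bound: 1 ≤ 1 = deg(f)·deg(g), as expected for curves with no common component (the bound is attained).


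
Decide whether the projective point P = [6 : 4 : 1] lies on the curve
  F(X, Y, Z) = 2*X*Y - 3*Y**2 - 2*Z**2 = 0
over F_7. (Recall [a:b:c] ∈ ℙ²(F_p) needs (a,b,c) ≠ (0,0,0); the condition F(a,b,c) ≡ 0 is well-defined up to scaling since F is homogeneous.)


F(6,4,1) ≡ 5 (mod 7); P is NOT on the curve.

Evaluate F(6, 4, 1) term-by-term (mod 7).
  2*X*Y ↦ 2·6·4·1 = 48
  -3*Y**2 ↦ -3·1·16·1 = -48
  -2*Z**2 ↦ -2·1·1·1 = -2
Sum: F(6, 4, 1) = (48) + (-48) + (-2) = -2.
Reducing mod 7: -2 ≡ 5 (mod 7).
Since F(a, b, c) ≡ 5 ≠ 0 (mod 7), P does NOT lie on the curve.


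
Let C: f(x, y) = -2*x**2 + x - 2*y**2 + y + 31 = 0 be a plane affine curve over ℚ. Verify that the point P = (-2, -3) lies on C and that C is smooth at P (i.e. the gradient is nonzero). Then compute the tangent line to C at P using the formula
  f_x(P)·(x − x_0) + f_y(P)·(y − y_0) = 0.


Tangent line at P: 9*x + 13*y + 57 = 0.

Step 1: f(-2, -3) = 0, so P lies on C.
Step 2: partial derivatives
  f_x(x, y) = 1 - 4*x, f_y(x, y) = 1 - 4*y.
  f_x(P) = 9, f_y(P) = 13 (gradient nonzero, so P is smooth).
Step 3: tangent line at P: 9·(x − -2) + 13·(y − -3) = 0.
Expanding: 9*x + 13*y + 57 = 0.


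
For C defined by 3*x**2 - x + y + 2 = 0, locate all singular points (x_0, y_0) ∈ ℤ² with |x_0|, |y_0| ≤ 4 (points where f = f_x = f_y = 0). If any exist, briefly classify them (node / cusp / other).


No singular points in the scanned grid; C is smooth there.

Compute partial derivatives:
  f_x = 6*x - 1.
  f_y = 1.
f_y = 1 is a nonzero constant, so f_y never vanishes: no point (x, y) can satisfy f = f_x = f_y = 0. In particular no (x, y) ∈ {−4, ..., 4}² is singular; the curve is smooth.


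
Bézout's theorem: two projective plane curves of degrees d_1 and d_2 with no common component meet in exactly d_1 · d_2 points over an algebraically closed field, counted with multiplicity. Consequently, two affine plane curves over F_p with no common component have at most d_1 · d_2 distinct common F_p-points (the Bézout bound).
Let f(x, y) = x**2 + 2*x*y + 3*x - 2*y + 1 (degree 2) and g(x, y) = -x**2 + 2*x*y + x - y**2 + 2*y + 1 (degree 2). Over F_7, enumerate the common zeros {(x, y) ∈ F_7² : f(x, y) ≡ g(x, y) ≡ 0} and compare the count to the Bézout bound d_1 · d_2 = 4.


Common zeros: {(0, 4)}; count = 1; Bézout bound = 4.

deg(f) = 2, deg(g) = 2, so Bézout bound = 4.
Scan x ∈ F_7. For each x, list the y ∈ F_7 with f(x, y) ≡ 0 and those with g(x, y) ≡ 0 (mod 7); the common zeros in that column are the intersection.
  x = 0: f ≡ 0 at y ∈ {4}; g ≡ 0 at y ∈ {4, 5}; common: {4}.
  x = 1: f ≡ 0 at y ∈ ∅; g ≡ 0 at y ∈ ∅; common: ∅.
  x = 2: f ≡ 0 at y ∈ {5}; g ≡ 0 at y ∈ {2, 4}; common: ∅.
  x = 3: f ≡ 0 at y ∈ {4}; g ≡ 0 at y ∈ {2, 6}; common: ∅.
  x = 4: f ≡ 0 at y ∈ {1}; g ≡ 0 at y ∈ {5}; common: ∅.
  x = 5: f ≡ 0 at y ∈ {1}; g ≡ 0 at y ∈ ∅; common: ∅.
  x = 6: f ≡ 0 at y ∈ {5}; g ≡ 0 at y ∈ ∅; common: ∅.
Collecting: common zeros = {(0, 4)}, so the count is 1.
Comparison with the Bézout bound: 1 ≤ 4 = deg(f)·deg(g), as expected for curves with no common component (the affine F_7-count falls short of the bound because intersections may lie at infinity, over extension fields, or carry multiplicity).


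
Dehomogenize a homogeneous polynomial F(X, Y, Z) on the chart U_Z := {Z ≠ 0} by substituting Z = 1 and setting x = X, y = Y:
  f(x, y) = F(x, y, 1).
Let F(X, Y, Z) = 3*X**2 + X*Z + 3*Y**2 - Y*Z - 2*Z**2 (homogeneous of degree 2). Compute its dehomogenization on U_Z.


f(x, y) = 3*x**2 + x + 3*y**2 - y - 2

On U_Z we set Z = 1. Each monomial c·X^i·Y^j·Z^k in F becomes c·x^i·y^j·1^k = c·x^i·y^j.
Substituting Z = 1: F(X, Y, 1) = 3*x**2 + x + 3*y**2 - y - 2.
Note: deg(f) ≤ deg(F) = 2; strict inequality happens when F is divisible by Z (lost terms).


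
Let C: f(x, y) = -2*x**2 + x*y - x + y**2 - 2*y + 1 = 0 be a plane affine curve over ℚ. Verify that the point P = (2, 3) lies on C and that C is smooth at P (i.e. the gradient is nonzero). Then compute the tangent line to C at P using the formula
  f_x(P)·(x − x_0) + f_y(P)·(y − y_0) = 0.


Tangent line at P: -6*x + 6*y - 6 = 0.

Step 1: f(2, 3) = 0, so P lies on C.
Step 2: partial derivatives
  f_x(x, y) = -4*x + y - 1, f_y(x, y) = x + 2*y - 2.
  f_x(P) = -6, f_y(P) = 6 (gradient nonzero, so P is smooth).
Step 3: tangent line at P: -6·(x − 2) + 6·(y − 3) = 0.
Expanding: -6*x + 6*y - 6 = 0.


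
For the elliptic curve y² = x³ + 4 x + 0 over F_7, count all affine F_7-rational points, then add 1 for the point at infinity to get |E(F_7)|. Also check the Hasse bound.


Affine points = {(0, 0), (2, 3), (2, 4), (3, 2), (3, 5), (6, 3), (6, 4)}; affine count = 7; |E(F_7)| = 8.

Discriminant check: Δ ∝ 4a³ + 27b² = 4·4³ + 27·0² = 4·64 + 27·0 ≡ 4 (mod 7). Nonzero ⇒ E is nonsingular.
For each x ∈ F_7, compute rhs = x³ + 4·x + 0 mod 7, then count y ∈ F_7 with y² ≡ rhs.
  x = 0: rhs = 0, matching y values: 0 (1 points).
  x = 1: rhs = 5, matching y values: none (0 points).
  x = 2: rhs = 2, matching y values: 3, 4 (2 points).
  x = 3: rhs = 4, matching y values: 2, 5 (2 points).
  x = 4: rhs = 3, matching y values: none (0 points).
  x = 5: rhs = 5, matching y values: none (0 points).
  x = 6: rhs = 2, matching y values: 3, 4 (2 points).
Total affine count: 7.
Full point count |E(F_7)| = 7 + 1 = 8.
Hasse bound: |8 − (7+1)| = |0| = 0 ≤ 2√7 ≈ 5.2915 ✓.


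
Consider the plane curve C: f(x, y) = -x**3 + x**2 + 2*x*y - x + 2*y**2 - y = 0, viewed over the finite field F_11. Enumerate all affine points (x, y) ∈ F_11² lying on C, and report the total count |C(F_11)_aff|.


Affine F_11-points: {(0, 0), (0, 6), (1, 6), (1, 10), (4, 5), (4, 8), (6, 4), (6, 7), (7, 1), (7, 9), (8, 2), (8, 7), (9, 1), (9, 7)}; count = 14.

For each of the 121 pairs (x, y) ∈ F_11², evaluate f(x, y) mod 11. Record the zeros.
  x = 0: [0↦0, 1↦1, 2↦6, 3↦4, 4↦6, 5↦1, 6↦0, 7↦3, 8↦10, 9↦10, 10↦3]  zeros at y ∈ {0, 6}
  x = 1: [0↦10, 1↦2, 2↦9, 3↦9, 4↦2, 5↦10, 6↦0, 7↦5, 8↦3, 9↦5, 10↦0]  zeros at y ∈ {6, 10}
  x = 2: [0↦5, 1↦10, 2↦8, 3↦10, 4↦5, 5↦4, 6↦7, 7↦3, 8↦3, 9↦7, 10↦4]  zeros at y ∈ ∅
  x = 3: [0↦1, 1↦8, 2↦8, 3↦1, 4↦9, 5↦10, 6↦4, 7↦2, 8↦4, 9↦10, 10↦9]  zeros at y ∈ ∅
  x = 4: [0↦3, 1↦1, 2↦3, 3↦9, 4↦8, 5↦0, 6↦7, 7↦7, 8↦0, 9↦8, 10↦9]  zeros at y ∈ {5, 8}
  x = 5: [0↦5, 1↦5, 2↦9, 3↦6, 4↦7, 5↦1, 6↦10, 7↦1, 8↦7, 9↦6, 10↦9]  zeros at y ∈ ∅
  x = 6: [0↦1, 1↦3, 2↦9, 3↦8, 4↦0, 5↦7, 6↦7, 7↦0, 8↦8, 9↦9, 10↦3]  zeros at y ∈ {4, 7}
  x = 7: [0↦7, 1↦0, 2↦8, 3↦9, 4↦3, 5↦1, 6↦3, 7↦9, 8↦8, 9↦0, 10↦7]  zeros at y ∈ {1, 9}
  x = 8: [0↦6, 1↦1, 2↦0, 3↦3, 4↦10, 5↦10, 6↦3, 7↦0, 8↦1, 9↦6, 10↦4]  zeros at y ∈ {2, 7}
  x = 9: [0↦3, 1↦0, 2↦1, 3↦6, 4↦4, 5↦6, 6↦1, 7↦0, 8↦3, 9↦10, 10↦10]  zeros at y ∈ {1, 7}
  x = 10: [0↦3, 1↦2, 2↦5, 3↦1, 4↦1, 5↦5, 6↦2, 7↦3, 8↦8, 9↦6, 10↦8]  zeros at y ∈ ∅
Collecting zeros: affine points = {(0, 0), (0, 6), (1, 6), (1, 10), (4, 5), (4, 8), (6, 4), (6, 7), (7, 1), (7, 9), (8, 2), (8, 7), (9, 1), (9, 7)}.
Total count |C(F_11)_aff| = 14.


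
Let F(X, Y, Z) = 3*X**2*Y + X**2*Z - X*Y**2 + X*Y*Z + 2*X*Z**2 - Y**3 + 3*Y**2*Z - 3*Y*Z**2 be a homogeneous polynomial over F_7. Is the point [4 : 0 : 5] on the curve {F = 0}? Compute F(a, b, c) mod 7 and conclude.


F(4,0,5) ≡ 0 (mod 7); P is on the curve.

Evaluate F(4, 0, 5) term-by-term (mod 7).
  3*X**2*Y ↦ 3·16·0·1 = 0
  X**2*Z ↦ 1·16·1·5 = 80
  -X*Y**2 ↦ -1·4·0·1 = 0
  X*Y*Z ↦ 1·4·0·5 = 0
  2*X*Z**2 ↦ 2·4·1·25 = 200
  -Y**3 ↦ -1·1·0·1 = 0
  3*Y**2*Z ↦ 3·1·0·5 = 0
  -3*Y*Z**2 ↦ -3·1·0·25 = 0
Sum: F(4, 0, 5) = (0) + (80) + (0) + (0) + (200) + (0) + (0) + (0) = 280.
Reducing mod 7: 280 ≡ 0 (mod 7).
Since F(a, b, c) ≡ 0 (mod 7), P lies on the curve.


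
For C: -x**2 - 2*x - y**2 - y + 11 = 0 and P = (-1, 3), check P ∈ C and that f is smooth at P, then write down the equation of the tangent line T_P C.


Tangent line at P: 21 - 7*y = 0.

Step 1: f(-1, 3) = 0, so P lies on C.
Step 2: partial derivatives
  f_x(x, y) = -2*x - 2, f_y(x, y) = -2*y - 1.
  f_x(P) = 0, f_y(P) = -7 (gradient nonzero, so P is smooth).
Step 3: tangent line at P: 0·(x − -1) + -7·(y − 3) = 0.
Expanding: 21 - 7*y = 0.


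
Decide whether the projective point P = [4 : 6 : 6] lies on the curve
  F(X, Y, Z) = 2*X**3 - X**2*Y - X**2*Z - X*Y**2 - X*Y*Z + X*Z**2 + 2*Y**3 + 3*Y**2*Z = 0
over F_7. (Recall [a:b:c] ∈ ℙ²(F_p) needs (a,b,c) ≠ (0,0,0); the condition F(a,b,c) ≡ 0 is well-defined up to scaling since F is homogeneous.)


F(4,6,6) ≡ 4 (mod 7); P is NOT on the curve.

Evaluate F(4, 6, 6) term-by-term (mod 7).
  2*X**3 ↦ 2·64·1·1 = 128
  -X**2*Y ↦ -1·16·6·1 = -96
  -X**2*Z ↦ -1·16·1·6 = -96
  -X*Y**2 ↦ -1·4·36·1 = -144
  -X*Y*Z ↦ -1·4·6·6 = -144
  X*Z**2 ↦ 1·4·1·36 = 144
  2*Y**3 ↦ 2·1·216·1 = 432
  3*Y**2*Z ↦ 3·1·36·6 = 648
Sum: F(4, 6, 6) = (128) + (-96) + (-96) + (-144) + (-144) + (144) + (432) + (648) = 872.
Reducing mod 7: 872 ≡ 4 (mod 7).
Since F(a, b, c) ≡ 4 ≠ 0 (mod 7), P does NOT lie on the curve.


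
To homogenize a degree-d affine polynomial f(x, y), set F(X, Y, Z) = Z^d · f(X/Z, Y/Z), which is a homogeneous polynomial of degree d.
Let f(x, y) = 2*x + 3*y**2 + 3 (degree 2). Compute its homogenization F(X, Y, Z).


F(X, Y, Z) = 2*X*Z + 3*Y**2 + 3*Z**2

deg(f) = 2.
Substitute x = X/Z, y = Y/Z into f, then multiply by Z^2.
  monomial 2·x^1·y^0 ↦ 2·X^1·Y^0·Z^1.
  monomial 3·x^0·y^2 ↦ 3·X^0·Y^2·Z^0.
  monomial 3·x^0·y^0 ↦ 3·X^0·Y^0·Z^2.
Collecting: F(X, Y, Z) = 2*X*Z + 3*Y**2 + 3*Z**2.


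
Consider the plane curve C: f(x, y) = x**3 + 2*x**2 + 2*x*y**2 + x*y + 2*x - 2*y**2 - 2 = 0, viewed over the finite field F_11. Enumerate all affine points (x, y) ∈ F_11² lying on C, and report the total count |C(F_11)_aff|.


Affine F_11-points: {(1, 8), (2, 1), (2, 9), (8, 2), (8, 10), (9, 3), (9, 4)}; count = 7.

For each of the 121 pairs (x, y) ∈ F_11², evaluate f(x, y) mod 11. Record the zeros.
  x = 0: [0↦9, 1↦7, 2↦1, 3↦2, 4↦10, 5↦3, 6↦3, 7↦10, 8↦2, 9↦1, 10↦7]  zeros at y ∈ ∅
  x = 1: [0↦3, 1↦4, 2↦5, 3↦6, 4↦7, 5↦8, 6↦9, 7↦10, 8↦0, 9↦1, 10↦2]  zeros at y ∈ {8}
  x = 2: [0↦7, 1↦0, 2↦8, 3↦9, 4↦3, 5↦1, 6↦3, 7↦9, 8↦8, 9↦0, 10↦7]  zeros at y ∈ {1, 9}
  x = 3: [0↦5, 1↦1, 2↦5, 3↦6, 4↦4, 5↦10, 6↦2, 7↦2, 8↦10, 9↦4, 10↦6]  zeros at y ∈ ∅
  x = 4: [0↦3, 1↦2, 2↦2, 3↦3, 4↦5, 5↦8, 6↦1, 7↦6, 8↦1, 9↦8, 10↦5]  zeros at y ∈ ∅
  x = 5: [0↦7, 1↦9, 2↦5, 3↦6, 4↦1, 5↦1, 6↦6, 7↦5, 8↦9, 9↦7, 10↦10]  zeros at y ∈ ∅
  x = 6: [0↦1, 1↦6, 2↦9, 3↦10, 4↦9, 5↦6, 6↦1, 7↦5, 8↦7, 9↦7, 10↦5]  zeros at y ∈ ∅
  x = 7: [0↦2, 1↦10, 2↦9, 3↦10, 4↦2, 5↦7, 6↦3, 7↦1, 8↦1, 9↦3, 10↦7]  zeros at y ∈ ∅
  x = 8: [0↦5, 1↦5, 2↦0, 3↦1, 4↦8, 5↦10, 6↦7, 7↦10, 8↦8, 9↦1, 10↦0]  zeros at y ∈ {2, 10}
  x = 9: [0↦5, 1↦8, 2↦10, 3↦0, 4↦0, 5↦10, 6↦8, 7↦5, 8↦1, 9↦7, 10↦1]  zeros at y ∈ {3, 4}
  x = 10: [0↦8, 1↦3, 2↦1, 3↦2, 4↦6, 5↦2, 6↦1, 7↦3, 8↦8, 9↦5, 10↦5]  zeros at y ∈ ∅
Collecting zeros: affine points = {(1, 8), (2, 1), (2, 9), (8, 2), (8, 10), (9, 3), (9, 4)}.
Total count |C(F_11)_aff| = 7.


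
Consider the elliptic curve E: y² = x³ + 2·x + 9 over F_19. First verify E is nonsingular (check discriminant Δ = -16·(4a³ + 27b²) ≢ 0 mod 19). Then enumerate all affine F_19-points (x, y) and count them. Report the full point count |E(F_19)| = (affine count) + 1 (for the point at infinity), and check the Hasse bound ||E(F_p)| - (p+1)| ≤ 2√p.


Affine points = {(0, 3), (0, 16), (3, 2), (3, 17), (4, 9), (4, 10), (5, 7), (5, 12), (6, 3), (6, 16), (7, 9), (7, 10), (8, 9), (8, 10), (13, 3), (13, 16), (14, 8), (14, 11), (17, 4), (17, 15), (18, 5), (18, 14)}; affine count = 22; |E(F_19)| = 23.

Discriminant check: Δ ∝ 4a³ + 27b² = 4·2³ + 27·9² = 4·8 + 27·81 ≡ 15 (mod 19). Nonzero ⇒ E is nonsingular.
For each x ∈ F_19, compute rhs = x³ + 2·x + 9 mod 19, then count y ∈ F_19 with y² ≡ rhs.
  x = 0: rhs = 9, matching y values: 3, 16 (2 points).
  x = 1: rhs = 12, matching y values: none (0 points).
  x = 2: rhs = 2, matching y values: none (0 points).
  x = 3: rhs = 4, matching y values: 2, 17 (2 points).
  x = 4: rhs = 5, matching y values: 9, 10 (2 points).
  x = 5: rhs = 11, matching y values: 7, 12 (2 points).
  x = 6: rhs = 9, matching y values: 3, 16 (2 points).
  x = 7: rhs = 5, matching y values: 9, 10 (2 points).
  x = 8: rhs = 5, matching y values: 9, 10 (2 points).
  x = 9: rhs = 15, matching y values: none (0 points).
  x = 10: rhs = 3, matching y values: none (0 points).
  x = 11: rhs = 13, matching y values: none (0 points).
  x = 12: rhs = 13, matching y values: none (0 points).
  x = 13: rhs = 9, matching y values: 3, 16 (2 points).
  x = 14: rhs = 7, matching y values: 8, 11 (2 points).
  x = 15: rhs = 13, matching y values: none (0 points).
  x = 16: rhs = 14, matching y values: none (0 points).
  x = 17: rhs = 16, matching y values: 4, 15 (2 points).
  x = 18: rhs = 6, matching y values: 5, 14 (2 points).
Total affine count: 22.
Full point count |E(F_19)| = 22 + 1 = 23.
Hasse bound: |23 − (19+1)| = |3| = 3 ≤ 2√19 ≈ 8.7178 ✓.


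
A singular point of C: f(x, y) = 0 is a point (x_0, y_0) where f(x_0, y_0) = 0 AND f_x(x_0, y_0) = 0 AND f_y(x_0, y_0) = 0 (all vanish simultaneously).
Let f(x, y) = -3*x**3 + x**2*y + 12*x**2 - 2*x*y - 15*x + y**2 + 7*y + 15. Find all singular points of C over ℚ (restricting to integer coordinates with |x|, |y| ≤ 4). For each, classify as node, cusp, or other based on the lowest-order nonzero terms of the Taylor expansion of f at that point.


Singular points: {(1, -3)}; classification: cusp.

Compute partial derivatives:
  f_x = -9*x**2 + 2*x*y + 24*x - 2*y - 15.
  f_y = x**2 - 2*x + 2*y + 7.
Scan x_0 ∈ {−4, ..., 4}. For each x_0, f_y(x_0, y) is a polynomial in y; find its integer roots y ∈ {−4, ..., 4}, then test f_x and f at those candidates.
  x = -4: f_y(-4, y) = 2*y + 31; no integer root y with |y| ≤ 4.
  x = -3: f_y(-3, y) = 2*y + 22; no integer root y with |y| ≤ 4.
  x = -2: f_y(-2, y) = 2*y + 15; no integer root y with |y| ≤ 4.
  x = -1: f_y(-1, y) = 2*y + 10; no integer root y with |y| ≤ 4.
  x = 0: f_y(0, y) = 2*y + 7; no integer root y with |y| ≤ 4.
  x = 1: f_y(1, y) = 2*y + 6; vanishes at y ∈ {-3}. (1, -3): f_x = 0, f = 0 — SINGULAR.
  x = 2: f_y(2, y) = 2*y + 7; no integer root y with |y| ≤ 4.
  x = 3: f_y(3, y) = 2*y + 10; no integer root y with |y| ≤ 4.
  x = 4: f_y(4, y) = 2*y + 15; no integer root y with |y| ≤ 4.
Only singular point on the grid: (1, -3).
Classify: substitute x = 1 + u, y = -3 + v and expand: f = -3*u**3 + u**2*v + v**2.
No constant or linear terms (consistent with a singular point). Quadratic part: v**2. Cubic part: -3*u**3 + u**2*v.
The quadratic part v**2 is a perfect square, so there is a single (double) tangent line v = 0, i.e. y = -3. Restricting the cubic part to that line (v = 0) leaves -3*u**3 ≠ 0, so f is not divisible by v and the branch is v² ≈ 3*u**3 to lowest order — this is a cusp.
Classification: cusp.


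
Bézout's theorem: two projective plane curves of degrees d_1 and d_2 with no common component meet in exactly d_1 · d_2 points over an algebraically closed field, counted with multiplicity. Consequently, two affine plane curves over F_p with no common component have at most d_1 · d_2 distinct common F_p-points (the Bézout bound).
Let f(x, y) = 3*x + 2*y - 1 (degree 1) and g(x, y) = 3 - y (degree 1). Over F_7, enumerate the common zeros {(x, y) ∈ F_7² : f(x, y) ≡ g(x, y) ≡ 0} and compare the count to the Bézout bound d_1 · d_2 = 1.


Common zeros: {(3, 3)}; count = 1; Bézout bound = 1.

deg(f) = 1, deg(g) = 1, so Bézout bound = 1.
Scan x ∈ F_7. For each x, list the y ∈ F_7 with f(x, y) ≡ 0 and those with g(x, y) ≡ 0 (mod 7); the common zeros in that column are the intersection.
  x = 0: f ≡ 0 at y ∈ {4}; g ≡ 0 at y ∈ {3}; common: ∅.
  x = 1: f ≡ 0 at y ∈ {6}; g ≡ 0 at y ∈ {3}; common: ∅.
  x = 2: f ≡ 0 at y ∈ {1}; g ≡ 0 at y ∈ {3}; common: ∅.
  x = 3: f ≡ 0 at y ∈ {3}; g ≡ 0 at y ∈ {3}; common: {3}.
  x = 4: f ≡ 0 at y ∈ {5}; g ≡ 0 at y ∈ {3}; common: ∅.
  x = 5: f ≡ 0 at y ∈ {0}; g ≡ 0 at y ∈ {3}; common: ∅.
  x = 6: f ≡ 0 at y ∈ {2}; g ≡ 0 at y ∈ {3}; common: ∅.
Collecting: common zeros = {(3, 3)}, so the count is 1.
Comparison with the Bézout bound: 1 ≤ 1 = deg(f)·deg(g), as expected for curves with no common component (the bound is attained).


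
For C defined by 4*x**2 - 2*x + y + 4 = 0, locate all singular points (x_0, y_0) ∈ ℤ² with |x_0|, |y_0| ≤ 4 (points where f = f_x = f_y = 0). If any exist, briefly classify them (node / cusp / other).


No singular points in the scanned grid; C is smooth there.

Compute partial derivatives:
  f_x = 8*x - 2.
  f_y = 1.
f_y = 1 is a nonzero constant, so f_y never vanishes: no point (x, y) can satisfy f = f_x = f_y = 0. In particular no (x, y) ∈ {−4, ..., 4}² is singular; the curve is smooth.


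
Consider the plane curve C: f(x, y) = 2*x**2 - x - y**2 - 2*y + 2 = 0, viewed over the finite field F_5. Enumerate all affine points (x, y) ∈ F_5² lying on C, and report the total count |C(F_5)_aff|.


Affine F_5-points: {(1, 1), (1, 2), (2, 1), (2, 2), (4, 0), (4, 3)}; count = 6.

For each of the 25 pairs (x, y) ∈ F_5², evaluate f(x, y) mod 5. Record the zeros.
  x = 0: [0↦2, 1↦4, 2↦4, 3↦2, 4↦3]  zeros at y ∈ ∅
  x = 1: [0↦3, 1↦0, 2↦0, 3↦3, 4↦4]  zeros at y ∈ {1, 2}
  x = 2: [0↦3, 1↦0, 2↦0, 3↦3, 4↦4]  zeros at y ∈ {1, 2}
  x = 3: [0↦2, 1↦4, 2↦4, 3↦2, 4↦3]  zeros at y ∈ ∅
  x = 4: [0↦0, 1↦2, 2↦2, 3↦0, 4↦1]  zeros at y ∈ {0, 3}
Collecting zeros: affine points = {(1, 1), (1, 2), (2, 1), (2, 2), (4, 0), (4, 3)}.
Total count |C(F_5)_aff| = 6.


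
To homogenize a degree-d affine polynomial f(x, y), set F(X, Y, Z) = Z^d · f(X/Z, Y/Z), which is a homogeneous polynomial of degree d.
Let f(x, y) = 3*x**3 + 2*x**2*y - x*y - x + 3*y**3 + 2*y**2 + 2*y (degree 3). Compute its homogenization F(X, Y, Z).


F(X, Y, Z) = 3*X**3 + 2*X**2*Y - X*Y*Z - X*Z**2 + 3*Y**3 + 2*Y**2*Z + 2*Y*Z**2

deg(f) = 3.
Substitute x = X/Z, y = Y/Z into f, then multiply by Z^3.
  monomial 3·x^3·y^0 ↦ 3·X^3·Y^0·Z^0.
  monomial 2·x^2·y^1 ↦ 2·X^2·Y^1·Z^0.
  monomial -1·x^1·y^1 ↦ -1·X^1·Y^1·Z^1.
  monomial -1·x^1·y^0 ↦ -1·X^1·Y^0·Z^2.
  monomial 3·x^0·y^3 ↦ 3·X^0·Y^3·Z^0.
  monomial 2·x^0·y^2 ↦ 2·X^0·Y^2·Z^1.
  monomial 2·x^0·y^1 ↦ 2·X^0·Y^1·Z^2.
Collecting: F(X, Y, Z) = 3*X**3 + 2*X**2*Y - X*Y*Z - X*Z**2 + 3*Y**3 + 2*Y**2*Z + 2*Y*Z**2.


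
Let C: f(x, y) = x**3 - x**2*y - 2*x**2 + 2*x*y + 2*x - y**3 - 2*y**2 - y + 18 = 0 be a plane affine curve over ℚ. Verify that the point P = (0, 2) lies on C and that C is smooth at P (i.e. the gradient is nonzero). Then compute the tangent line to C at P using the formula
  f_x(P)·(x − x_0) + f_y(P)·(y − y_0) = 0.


Tangent line at P: 6*x - 21*y + 42 = 0.

Step 1: f(0, 2) = 0, so P lies on C.
Step 2: partial derivatives
  f_x(x, y) = 3*x**2 - 2*x*y - 4*x + 2*y + 2, f_y(x, y) = -x**2 + 2*x - 3*y**2 - 4*y - 1.
  f_x(P) = 6, f_y(P) = -21 (gradient nonzero, so P is smooth).
Step 3: tangent line at P: 6·(x − 0) + -21·(y − 2) = 0.
Expanding: 6*x - 21*y + 42 = 0.


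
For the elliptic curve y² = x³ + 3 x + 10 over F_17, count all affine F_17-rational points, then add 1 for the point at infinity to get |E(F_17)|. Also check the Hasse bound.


Affine points = {(4, 1), (4, 16), (7, 0), (8, 6), (8, 11), (9, 1), (9, 16), (13, 6), (13, 11), (14, 5), (14, 12), (15, 8), (15, 9)}; affine count = 13; |E(F_17)| = 14.

Discriminant check: Δ ∝ 4a³ + 27b² = 4·3³ + 27·10² = 4·27 + 27·100 ≡ 3 (mod 17). Nonzero ⇒ E is nonsingular.
For each x ∈ F_17, compute rhs = x³ + 3·x + 10 mod 17, then count y ∈ F_17 with y² ≡ rhs.
  x = 0: rhs = 10, matching y values: none (0 points).
  x = 1: rhs = 14, matching y values: none (0 points).
  x = 2: rhs = 7, matching y values: none (0 points).
  x = 3: rhs = 12, matching y values: none (0 points).
  x = 4: rhs = 1, matching y values: 1, 16 (2 points).
  x = 5: rhs = 14, matching y values: none (0 points).
  x = 6: rhs = 6, matching y values: none (0 points).
  x = 7: rhs = 0, matching y values: 0 (1 points).
  x = 8: rhs = 2, matching y values: 6, 11 (2 points).
  x = 9: rhs = 1, matching y values: 1, 16 (2 points).
  x = 10: rhs = 3, matching y values: none (0 points).
  x = 11: rhs = 14, matching y values: none (0 points).
  x = 12: rhs = 6, matching y values: none (0 points).
  x = 13: rhs = 2, matching y values: 6, 11 (2 points).
  x = 14: rhs = 8, matching y values: 5, 12 (2 points).
  x = 15: rhs = 13, matching y values: 8, 9 (2 points).
  x = 16: rhs = 6, matching y values: none (0 points).
Total affine count: 13.
Full point count |E(F_17)| = 13 + 1 = 14.
Hasse bound: |14 − (17+1)| = |-4| = 4 ≤ 2√17 ≈ 8.2462 ✓.
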